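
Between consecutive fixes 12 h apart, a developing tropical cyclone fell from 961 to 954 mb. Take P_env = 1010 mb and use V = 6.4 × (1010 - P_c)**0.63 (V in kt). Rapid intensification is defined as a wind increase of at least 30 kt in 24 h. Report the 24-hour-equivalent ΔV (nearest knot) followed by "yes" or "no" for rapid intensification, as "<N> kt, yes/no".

V₁: ΔP = 49, V ≈ 6.4 × 49^0.63 ≈ 74.30 kt.
V₂: ΔP = 56, V ≈ 6.4 × 56^0.63 ≈ 80.82 kt.
ΔV over 12 h = 6.52 kt → 24 h equivalent = 6.52 × 24/12 ≈ 13.04 kt.
13 kt < 30 kt ⇒ not rapid intensification.

13 kt, no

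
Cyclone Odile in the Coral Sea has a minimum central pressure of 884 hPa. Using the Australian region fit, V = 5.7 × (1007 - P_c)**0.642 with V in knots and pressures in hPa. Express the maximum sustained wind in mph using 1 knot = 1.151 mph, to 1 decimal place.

144.1 mph

ΔP = 1007 − 884 = 123 hPa.
V ≈ 5.7 × 123^0.642 = 5.7 × 21.964 ≈ 125.197 kt.
125.197 × 1.151 ≈ 144.10 mph → 144.1 mph.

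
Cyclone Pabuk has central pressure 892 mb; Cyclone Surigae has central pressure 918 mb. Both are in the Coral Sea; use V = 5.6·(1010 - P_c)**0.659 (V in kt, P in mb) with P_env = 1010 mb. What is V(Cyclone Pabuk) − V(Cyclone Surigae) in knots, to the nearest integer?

20 kt

Cyclone Pabuk: ΔP = 118; V ≈ 5.6 × 118^0.659 ≈ 129.88 kt.
Cyclone Surigae: ΔP = 92; V ≈ 5.6 × 92^0.659 ≈ 110.24 kt.
Difference ≈ 129.88 − 110.24 = 19.64 → 20 kt.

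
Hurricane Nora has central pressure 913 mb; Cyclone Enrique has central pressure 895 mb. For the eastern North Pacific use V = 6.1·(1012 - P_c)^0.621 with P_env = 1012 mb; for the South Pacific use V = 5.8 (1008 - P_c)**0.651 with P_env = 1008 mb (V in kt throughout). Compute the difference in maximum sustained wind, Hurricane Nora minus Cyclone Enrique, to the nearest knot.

Hurricane Nora: ΔP = 99; V ≈ 6.1 × 99^0.621 ≈ 105.83 kt.
Cyclone Enrique: ΔP = 113; V ≈ 5.8 × 113^0.651 ≈ 125.89 kt.
Difference ≈ 105.83 − 125.89 = -20.06 → -20 kt.

-20 kt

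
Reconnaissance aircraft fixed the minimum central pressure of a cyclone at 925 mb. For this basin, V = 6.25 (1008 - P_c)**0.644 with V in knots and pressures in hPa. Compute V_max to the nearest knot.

ΔP = 1008 − 925 = 83 mb.
83^0.644 ≈ 17.214.
V ≈ 6.25 × 17.214 ≈ 107.6 kt.

108 kt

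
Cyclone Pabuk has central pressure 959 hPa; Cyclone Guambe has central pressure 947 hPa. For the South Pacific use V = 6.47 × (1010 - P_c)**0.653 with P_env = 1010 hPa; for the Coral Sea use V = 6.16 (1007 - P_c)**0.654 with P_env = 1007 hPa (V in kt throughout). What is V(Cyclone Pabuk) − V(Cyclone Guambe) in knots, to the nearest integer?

Cyclone Pabuk: ΔP = 51; V ≈ 6.47 × 51^0.653 ≈ 84.32 kt.
Cyclone Guambe: ΔP = 60; V ≈ 6.16 × 60^0.654 ≈ 89.64 kt.
Difference ≈ 84.32 − 89.64 = -5.32 → -5 kt.

-5 kt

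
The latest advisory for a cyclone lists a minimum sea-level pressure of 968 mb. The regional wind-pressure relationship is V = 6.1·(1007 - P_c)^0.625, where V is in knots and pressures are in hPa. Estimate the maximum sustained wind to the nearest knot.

ΔP = 1007 − 968 = 39 mb.
39^0.625 ≈ 9.872.
V ≈ 6.1 × 9.872 ≈ 60.2 kt.

60 kt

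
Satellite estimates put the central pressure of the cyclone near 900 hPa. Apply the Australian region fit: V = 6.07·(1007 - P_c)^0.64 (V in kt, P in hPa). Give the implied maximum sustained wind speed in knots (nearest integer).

ΔP = 1007 − 900 = 107 hPa.
107^0.64 ≈ 19.898.
V ≈ 6.07 × 19.898 ≈ 120.8 kt.

121 kt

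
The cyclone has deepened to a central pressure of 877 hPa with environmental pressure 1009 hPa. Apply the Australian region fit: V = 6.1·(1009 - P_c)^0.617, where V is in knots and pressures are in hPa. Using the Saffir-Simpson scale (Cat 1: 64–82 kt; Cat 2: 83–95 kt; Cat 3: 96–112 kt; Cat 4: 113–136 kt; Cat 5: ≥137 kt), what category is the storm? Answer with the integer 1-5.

ΔP = 1009 − 877 = 132 hPa.
V ≈ 6.1 × 132^0.617 = 6.1 × 20.34 ≈ 124 kt.
124 kt falls in the Category 4 band.

4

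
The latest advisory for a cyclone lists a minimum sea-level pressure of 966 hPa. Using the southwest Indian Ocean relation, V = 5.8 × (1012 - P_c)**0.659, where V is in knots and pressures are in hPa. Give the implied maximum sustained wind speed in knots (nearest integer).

72 kt

ΔP = 1012 − 966 = 46 hPa.
46^0.659 ≈ 12.467.
V ≈ 5.8 × 12.467 ≈ 72.3 kt.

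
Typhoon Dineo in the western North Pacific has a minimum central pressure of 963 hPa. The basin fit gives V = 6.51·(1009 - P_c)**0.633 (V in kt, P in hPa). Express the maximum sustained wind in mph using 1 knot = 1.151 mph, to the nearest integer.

ΔP = 1009 − 963 = 46 hPa.
V ≈ 6.51 × 46^0.633 = 6.51 × 11.286 ≈ 73.469 kt.
73.469 × 1.151 ≈ 84.56 mph → 85 mph.

85 mph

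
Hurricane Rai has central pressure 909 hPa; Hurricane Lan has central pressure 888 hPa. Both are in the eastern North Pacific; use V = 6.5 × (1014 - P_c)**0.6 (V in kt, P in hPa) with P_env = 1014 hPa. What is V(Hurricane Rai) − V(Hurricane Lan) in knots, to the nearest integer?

Hurricane Rai: ΔP = 105; V ≈ 6.5 × 105^0.6 ≈ 106.08 kt.
Hurricane Lan: ΔP = 126; V ≈ 6.5 × 126^0.6 ≈ 118.34 kt.
Difference ≈ 106.08 − 118.34 = -12.26 → -12 kt.

-12 kt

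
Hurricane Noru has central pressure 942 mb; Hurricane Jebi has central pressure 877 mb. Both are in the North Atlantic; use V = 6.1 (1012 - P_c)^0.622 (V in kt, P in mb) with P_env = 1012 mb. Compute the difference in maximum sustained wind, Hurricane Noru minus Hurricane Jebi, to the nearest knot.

Hurricane Noru: ΔP = 70; V ≈ 6.1 × 70^0.622 ≈ 85.70 kt.
Hurricane Jebi: ΔP = 135; V ≈ 6.1 × 135^0.622 ≈ 128.94 kt.
Difference ≈ 85.70 − 128.94 = -43.24 → -43 kt.

-43 kt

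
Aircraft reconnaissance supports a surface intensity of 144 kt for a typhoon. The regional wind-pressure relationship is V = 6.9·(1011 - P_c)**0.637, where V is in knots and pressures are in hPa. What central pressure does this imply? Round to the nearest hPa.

893 hPa

ΔP = (V / 6.9)^(1/0.637) = (144/6.9)^1.570.
144/6.9 = 20.870; 20.870^1.570 ≈ 117.88 hPa.
P_c = 1011 − 117.88 = 893.12 ≈ 893 hPa.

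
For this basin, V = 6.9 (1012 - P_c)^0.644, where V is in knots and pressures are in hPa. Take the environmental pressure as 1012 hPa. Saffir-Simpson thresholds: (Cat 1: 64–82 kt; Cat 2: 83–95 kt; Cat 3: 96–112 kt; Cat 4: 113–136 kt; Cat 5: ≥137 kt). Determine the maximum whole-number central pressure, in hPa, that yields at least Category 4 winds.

935 hPa

Category 4 begins at V = 113 kt.
Required ΔP = (113/6.9)^(1/0.644) = 16.377^1.553 ≈ 76.82 hPa.
P_c ≤ 1012 − 76.82 = 935.18, so the highest integer P_c is 935 hPa.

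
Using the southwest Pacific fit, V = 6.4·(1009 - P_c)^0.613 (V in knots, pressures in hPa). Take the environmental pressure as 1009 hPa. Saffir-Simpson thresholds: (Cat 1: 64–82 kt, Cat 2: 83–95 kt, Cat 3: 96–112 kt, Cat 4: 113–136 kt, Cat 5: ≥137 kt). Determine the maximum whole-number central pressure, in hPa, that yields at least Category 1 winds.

966 hPa

Category 1 begins at V = 64 kt.
Required ΔP = (64/6.4)^(1/0.613) = 10.000^1.631 ≈ 42.79 hPa.
P_c ≤ 1009 − 42.79 = 966.21, so the highest integer P_c is 966 hPa.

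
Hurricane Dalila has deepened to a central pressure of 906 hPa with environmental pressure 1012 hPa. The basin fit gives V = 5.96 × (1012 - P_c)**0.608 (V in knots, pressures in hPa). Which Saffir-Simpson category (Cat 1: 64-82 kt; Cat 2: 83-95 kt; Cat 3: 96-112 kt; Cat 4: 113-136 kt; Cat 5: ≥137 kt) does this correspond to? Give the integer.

ΔP = 1012 − 906 = 106 hPa.
V ≈ 5.96 × 106^0.608 = 5.96 × 17.04 ≈ 102 kt.
102 kt falls in the Category 3 band.

3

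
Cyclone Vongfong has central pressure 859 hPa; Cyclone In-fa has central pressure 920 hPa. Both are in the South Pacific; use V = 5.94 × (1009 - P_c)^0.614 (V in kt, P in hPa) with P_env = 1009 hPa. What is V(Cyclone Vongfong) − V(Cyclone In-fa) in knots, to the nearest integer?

Cyclone Vongfong: ΔP = 150; V ≈ 5.94 × 150^0.614 ≈ 128.80 kt.
Cyclone In-fa: ΔP = 89; V ≈ 5.94 × 89^0.614 ≈ 93.48 kt.
Difference ≈ 128.80 − 93.48 = 35.32 → 35 kt.

35 kt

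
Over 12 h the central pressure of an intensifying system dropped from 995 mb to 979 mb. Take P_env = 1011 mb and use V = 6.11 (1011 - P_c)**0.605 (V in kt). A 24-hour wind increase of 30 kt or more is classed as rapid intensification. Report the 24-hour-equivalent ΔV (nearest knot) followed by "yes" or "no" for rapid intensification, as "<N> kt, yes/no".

V₁: ΔP = 16, V ≈ 6.11 × 16^0.605 ≈ 32.70 kt.
V₂: ΔP = 32, V ≈ 6.11 × 32^0.605 ≈ 49.73 kt.
ΔV over 12 h = 17.03 kt → 24 h equivalent = 17.03 × 24/12 ≈ 34.06 kt.
34 kt ≥ 30 kt ⇒ rapid intensification.

34 kt, yes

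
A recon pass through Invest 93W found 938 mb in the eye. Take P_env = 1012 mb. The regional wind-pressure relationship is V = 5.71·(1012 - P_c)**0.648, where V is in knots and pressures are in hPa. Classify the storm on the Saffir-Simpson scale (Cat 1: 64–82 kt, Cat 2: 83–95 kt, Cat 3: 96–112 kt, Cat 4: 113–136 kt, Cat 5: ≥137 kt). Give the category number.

2

ΔP = 1012 − 938 = 74 mb.
V ≈ 5.71 × 74^0.648 = 5.71 × 16.27 ≈ 93 kt.
93 kt falls in the Category 2 band.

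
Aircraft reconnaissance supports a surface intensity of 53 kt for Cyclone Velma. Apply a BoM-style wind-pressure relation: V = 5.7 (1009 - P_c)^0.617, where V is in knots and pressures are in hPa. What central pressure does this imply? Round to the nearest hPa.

ΔP = (V / 5.7)^(1/0.617) = (53/5.7)^1.621.
53/5.7 = 9.298; 9.298^1.621 ≈ 37.11 hPa.
P_c = 1009 − 37.11 = 971.89 ≈ 972 hPa.

972 hPa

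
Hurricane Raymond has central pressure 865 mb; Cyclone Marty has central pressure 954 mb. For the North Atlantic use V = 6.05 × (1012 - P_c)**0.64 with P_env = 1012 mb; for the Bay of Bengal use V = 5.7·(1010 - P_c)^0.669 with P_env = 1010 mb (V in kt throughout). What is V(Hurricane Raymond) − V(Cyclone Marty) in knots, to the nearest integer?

63 kt

Hurricane Raymond: ΔP = 147; V ≈ 6.05 × 147^0.64 ≈ 147.52 kt.
Cyclone Marty: ΔP = 56; V ≈ 5.7 × 56^0.669 ≈ 84.22 kt.
Difference ≈ 147.52 − 84.22 = 63.30 → 63 kt.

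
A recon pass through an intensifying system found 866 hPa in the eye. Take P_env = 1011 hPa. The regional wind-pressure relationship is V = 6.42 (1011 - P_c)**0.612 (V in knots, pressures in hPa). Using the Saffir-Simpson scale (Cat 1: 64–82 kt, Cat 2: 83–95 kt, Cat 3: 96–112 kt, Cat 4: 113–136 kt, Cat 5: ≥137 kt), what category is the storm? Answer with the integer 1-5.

4

ΔP = 1011 − 866 = 145 hPa.
V ≈ 6.42 × 145^0.612 = 6.42 × 21.03 ≈ 135 kt.
135 kt falls in the Category 4 band.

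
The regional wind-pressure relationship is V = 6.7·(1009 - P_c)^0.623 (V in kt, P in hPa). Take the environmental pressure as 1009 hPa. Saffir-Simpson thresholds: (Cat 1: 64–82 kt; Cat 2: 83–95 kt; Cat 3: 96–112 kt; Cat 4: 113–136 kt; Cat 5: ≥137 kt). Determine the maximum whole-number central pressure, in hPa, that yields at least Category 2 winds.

952 hPa

Category 2 begins at V = 83 kt.
Required ΔP = (83/6.7)^(1/0.623) = 12.388^1.605 ≈ 56.81 hPa.
P_c ≤ 1009 − 56.81 = 952.19, so the highest integer P_c is 952 hPa.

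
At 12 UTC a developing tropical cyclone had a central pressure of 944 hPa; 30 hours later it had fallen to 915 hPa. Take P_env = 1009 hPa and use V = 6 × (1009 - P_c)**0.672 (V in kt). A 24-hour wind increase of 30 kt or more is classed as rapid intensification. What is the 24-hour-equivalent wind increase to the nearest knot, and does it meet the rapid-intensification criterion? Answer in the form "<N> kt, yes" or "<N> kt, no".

V₁: ΔP = 65, V ≈ 6 × 65^0.672 ≈ 99.18 kt.
V₂: ΔP = 94, V ≈ 6 × 94^0.672 ≈ 127.08 kt.
ΔV over 30 h = 27.90 kt → 24 h equivalent = 27.90 × 24/30 ≈ 22.32 kt.
22 kt < 30 kt ⇒ not rapid intensification.

22 kt, no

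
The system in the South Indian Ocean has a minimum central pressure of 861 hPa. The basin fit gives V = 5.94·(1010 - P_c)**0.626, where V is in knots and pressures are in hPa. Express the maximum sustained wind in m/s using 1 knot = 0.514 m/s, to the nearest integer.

ΔP = 1010 − 861 = 149 hPa.
V ≈ 5.94 × 149^0.626 = 5.94 × 22.931 ≈ 136.208 kt.
136.208 × 0.514 ≈ 70.01 m/s → 70 m/s.

70 m/s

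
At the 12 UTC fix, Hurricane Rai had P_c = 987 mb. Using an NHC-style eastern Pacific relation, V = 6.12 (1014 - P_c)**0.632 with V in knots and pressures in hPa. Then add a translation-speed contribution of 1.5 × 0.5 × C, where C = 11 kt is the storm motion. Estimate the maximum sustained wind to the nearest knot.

ΔP = 1014 − 987 = 27 mb.
27^0.632 ≈ 8.028.
V ≈ 6.12 × 8.028 ≈ 49.1 kt.
Translation term: 1.5 × 0.5 × 11 = 8.25 kt.
Corrected V ≈ 57.35 kt → 57 kt.

57 kt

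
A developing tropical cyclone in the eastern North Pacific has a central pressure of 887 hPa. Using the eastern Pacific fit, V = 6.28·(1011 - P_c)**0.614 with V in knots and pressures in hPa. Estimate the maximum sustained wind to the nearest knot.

ΔP = 1011 − 887 = 124 hPa.
124^0.614 ≈ 19.291.
V ≈ 6.28 × 19.291 ≈ 121.1 kt.

121 kt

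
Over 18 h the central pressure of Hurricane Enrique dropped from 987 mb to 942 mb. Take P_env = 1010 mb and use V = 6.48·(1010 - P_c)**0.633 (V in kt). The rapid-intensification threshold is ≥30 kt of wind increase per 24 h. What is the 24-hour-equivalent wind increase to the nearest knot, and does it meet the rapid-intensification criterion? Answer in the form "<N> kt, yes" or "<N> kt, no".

V₁: ΔP = 23, V ≈ 6.48 × 23^0.633 ≈ 47.16 kt.
V₂: ΔP = 68, V ≈ 6.48 × 68^0.633 ≈ 93.66 kt.
ΔV over 18 h = 46.50 kt → 24 h equivalent = 46.50 × 24/18 ≈ 62.00 kt.
62 kt ≥ 30 kt ⇒ rapid intensification.

62 kt, yes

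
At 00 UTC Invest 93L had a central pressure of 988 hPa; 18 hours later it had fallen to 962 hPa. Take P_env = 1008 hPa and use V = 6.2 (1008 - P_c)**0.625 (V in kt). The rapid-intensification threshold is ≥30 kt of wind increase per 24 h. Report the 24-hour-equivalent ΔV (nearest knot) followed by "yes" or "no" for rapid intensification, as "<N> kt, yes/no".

V₁: ΔP = 20, V ≈ 6.2 × 20^0.625 ≈ 40.32 kt.
V₂: ΔP = 46, V ≈ 6.2 × 46^0.625 ≈ 67.86 kt.
ΔV over 18 h = 27.54 kt → 24 h equivalent = 27.54 × 24/18 ≈ 36.72 kt.
37 kt ≥ 30 kt ⇒ rapid intensification.

37 kt, yes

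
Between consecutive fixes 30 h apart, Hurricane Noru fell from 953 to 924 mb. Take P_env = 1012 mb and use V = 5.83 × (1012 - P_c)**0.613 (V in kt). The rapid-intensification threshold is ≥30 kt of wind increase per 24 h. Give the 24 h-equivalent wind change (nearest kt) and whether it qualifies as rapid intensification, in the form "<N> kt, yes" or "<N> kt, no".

V₁: ΔP = 59, V ≈ 5.83 × 59^0.613 ≈ 70.99 kt.
V₂: ΔP = 88, V ≈ 5.83 × 88^0.613 ≈ 90.71 kt.
ΔV over 30 h = 19.72 kt → 24 h equivalent = 19.72 × 24/30 ≈ 15.78 kt.
16 kt < 30 kt ⇒ not rapid intensification.

16 kt, no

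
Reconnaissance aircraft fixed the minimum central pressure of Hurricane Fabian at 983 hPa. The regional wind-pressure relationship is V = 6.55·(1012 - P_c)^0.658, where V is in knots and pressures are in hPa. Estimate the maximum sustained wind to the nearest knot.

ΔP = 1012 − 983 = 29 hPa.
29^0.658 ≈ 9.168.
V ≈ 6.55 × 9.168 ≈ 60.0 kt.

60 kt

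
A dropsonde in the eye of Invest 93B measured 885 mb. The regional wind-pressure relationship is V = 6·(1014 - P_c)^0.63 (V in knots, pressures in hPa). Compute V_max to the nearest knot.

128 kt

ΔP = 1014 − 885 = 129 mb.
129^0.63 ≈ 21.363.
V ≈ 6 × 21.363 ≈ 128.2 kt.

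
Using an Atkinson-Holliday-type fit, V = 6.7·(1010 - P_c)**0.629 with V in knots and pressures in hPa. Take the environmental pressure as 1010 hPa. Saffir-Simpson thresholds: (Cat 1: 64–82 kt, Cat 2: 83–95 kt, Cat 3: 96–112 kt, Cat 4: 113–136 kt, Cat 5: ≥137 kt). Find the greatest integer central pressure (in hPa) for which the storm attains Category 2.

955 hPa

Category 2 begins at V = 83 kt.
Required ΔP = (83/6.7)^(1/0.629) = 12.388^1.590 ≈ 54.66 hPa.
P_c ≤ 1010 − 54.66 = 955.34, so the highest integer P_c is 955 hPa.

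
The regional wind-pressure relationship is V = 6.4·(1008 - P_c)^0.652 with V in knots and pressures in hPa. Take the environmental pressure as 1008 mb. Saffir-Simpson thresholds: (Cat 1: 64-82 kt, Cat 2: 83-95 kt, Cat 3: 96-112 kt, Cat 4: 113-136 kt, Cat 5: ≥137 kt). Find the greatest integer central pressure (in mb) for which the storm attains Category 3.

944 mb

Category 3 begins at V = 96 kt.
Required ΔP = (96/6.4)^(1/0.652) = 15.000^1.534 ≈ 63.65 mb.
P_c ≤ 1008 − 63.65 = 944.35, so the highest integer P_c is 944 mb.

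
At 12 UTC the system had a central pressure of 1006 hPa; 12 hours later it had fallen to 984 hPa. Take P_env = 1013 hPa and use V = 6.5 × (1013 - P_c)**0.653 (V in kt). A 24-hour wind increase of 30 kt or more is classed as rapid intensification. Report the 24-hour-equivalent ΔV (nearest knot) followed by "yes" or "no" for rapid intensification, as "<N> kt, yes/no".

V₁: ΔP = 7, V ≈ 6.5 × 7^0.653 ≈ 23.16 kt.
V₂: ΔP = 29, V ≈ 6.5 × 29^0.653 ≈ 58.59 kt.
ΔV over 12 h = 35.43 kt → 24 h equivalent = 35.43 × 24/12 ≈ 70.86 kt.
71 kt ≥ 30 kt ⇒ rapid intensification.

71 kt, yes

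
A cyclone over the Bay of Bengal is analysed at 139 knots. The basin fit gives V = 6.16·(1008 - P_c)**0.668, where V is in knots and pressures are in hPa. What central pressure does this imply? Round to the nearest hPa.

ΔP = (V / 6.16)^(1/0.668) = (139/6.16)^1.497.
139/6.16 = 22.565; 22.565^1.497 ≈ 106.19 hPa.
P_c = 1008 − 106.19 = 901.81 ≈ 902 hPa.

902 hPa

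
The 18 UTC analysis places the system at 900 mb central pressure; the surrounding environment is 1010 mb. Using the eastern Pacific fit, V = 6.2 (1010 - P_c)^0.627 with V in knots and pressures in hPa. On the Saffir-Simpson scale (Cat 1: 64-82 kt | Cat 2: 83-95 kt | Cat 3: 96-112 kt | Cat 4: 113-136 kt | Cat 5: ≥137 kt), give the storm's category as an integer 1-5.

4

ΔP = 1010 − 900 = 110 mb.
V ≈ 6.2 × 110^0.627 = 6.2 × 19.05 ≈ 118 kt.
118 kt falls in the Category 4 band.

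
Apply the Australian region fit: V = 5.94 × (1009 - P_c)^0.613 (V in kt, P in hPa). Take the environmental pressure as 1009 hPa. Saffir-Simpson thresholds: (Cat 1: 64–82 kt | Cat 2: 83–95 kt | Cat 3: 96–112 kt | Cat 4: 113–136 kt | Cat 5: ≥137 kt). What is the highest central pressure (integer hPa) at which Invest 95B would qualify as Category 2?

Category 2 begins at V = 83 kt.
Required ΔP = (83/5.94)^(1/0.613) = 13.973^1.631 ≈ 73.85 hPa.
P_c ≤ 1009 − 73.85 = 935.15, so the highest integer P_c is 935 hPa.

935 hPa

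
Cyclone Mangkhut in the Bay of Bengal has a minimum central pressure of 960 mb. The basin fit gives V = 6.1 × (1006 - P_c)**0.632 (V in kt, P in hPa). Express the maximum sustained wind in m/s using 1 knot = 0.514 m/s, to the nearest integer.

ΔP = 1006 − 960 = 46 mb.
V ≈ 6.1 × 46^0.632 = 6.1 × 11.243 ≈ 68.579 kt.
68.579 × 0.514 ≈ 35.25 m/s → 35 m/s.

35 m/s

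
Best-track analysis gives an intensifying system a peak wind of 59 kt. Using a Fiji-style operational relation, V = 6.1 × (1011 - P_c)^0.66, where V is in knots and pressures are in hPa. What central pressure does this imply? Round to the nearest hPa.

ΔP = (V / 6.1)^(1/0.66) = (59/6.1)^1.515.
59/6.1 = 9.672; 9.672^1.515 ≈ 31.13 hPa.
P_c = 1011 − 31.13 = 979.87 ≈ 980 hPa.

980 hPa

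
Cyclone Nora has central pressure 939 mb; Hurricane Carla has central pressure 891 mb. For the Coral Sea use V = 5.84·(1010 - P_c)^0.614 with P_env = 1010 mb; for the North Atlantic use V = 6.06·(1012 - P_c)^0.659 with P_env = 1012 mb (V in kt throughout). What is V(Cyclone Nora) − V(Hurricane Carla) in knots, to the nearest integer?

Cyclone Nora: ΔP = 71; V ≈ 5.84 × 71^0.614 ≈ 80.00 kt.
Hurricane Carla: ΔP = 121; V ≈ 6.06 × 121^0.659 ≈ 142.90 kt.
Difference ≈ 80.00 − 142.90 = -62.90 → -63 kt.

-63 kt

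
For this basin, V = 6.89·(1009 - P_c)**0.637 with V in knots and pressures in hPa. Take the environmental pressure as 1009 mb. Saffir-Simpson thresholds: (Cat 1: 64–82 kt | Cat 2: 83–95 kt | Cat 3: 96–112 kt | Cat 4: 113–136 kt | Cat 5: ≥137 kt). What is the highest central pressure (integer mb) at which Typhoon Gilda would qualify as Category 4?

Category 4 begins at V = 113 kt.
Required ΔP = (113/6.89)^(1/0.637) = 16.401^1.570 ≈ 80.75 mb.
P_c ≤ 1009 − 80.75 = 928.25, so the highest integer P_c is 928 mb.

928 mb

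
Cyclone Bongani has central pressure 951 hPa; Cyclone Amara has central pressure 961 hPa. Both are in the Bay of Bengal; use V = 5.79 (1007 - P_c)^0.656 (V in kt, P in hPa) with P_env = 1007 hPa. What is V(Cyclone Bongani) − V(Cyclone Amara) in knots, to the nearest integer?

10 kt

Cyclone Bongani: ΔP = 56; V ≈ 5.79 × 56^0.656 ≈ 81.19 kt.
Cyclone Amara: ΔP = 46; V ≈ 5.79 × 46^0.656 ≈ 71.36 kt.
Difference ≈ 81.19 − 71.36 = 9.83 → 10 kt.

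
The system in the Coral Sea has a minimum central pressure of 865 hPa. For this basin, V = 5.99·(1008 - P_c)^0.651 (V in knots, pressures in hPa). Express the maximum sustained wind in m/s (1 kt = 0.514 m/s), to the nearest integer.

78 m/s

ΔP = 1008 − 865 = 143 hPa.
V ≈ 5.99 × 143^0.651 = 5.99 × 25.300 ≈ 151.548 kt.
151.548 × 0.514 ≈ 77.90 m/s → 78 m/s.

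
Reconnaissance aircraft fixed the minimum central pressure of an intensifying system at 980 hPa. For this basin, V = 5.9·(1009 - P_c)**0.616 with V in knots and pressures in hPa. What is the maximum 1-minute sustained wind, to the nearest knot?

47 kt

ΔP = 1009 − 980 = 29 hPa.
29^0.616 ≈ 7.959.
V ≈ 5.9 × 7.959 ≈ 47.0 kt.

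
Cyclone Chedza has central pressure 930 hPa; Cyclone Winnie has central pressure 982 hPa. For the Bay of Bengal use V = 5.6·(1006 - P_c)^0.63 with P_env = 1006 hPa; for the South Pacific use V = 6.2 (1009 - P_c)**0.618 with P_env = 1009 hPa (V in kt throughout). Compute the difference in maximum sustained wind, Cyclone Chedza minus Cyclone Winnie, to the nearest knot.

38 kt

Cyclone Chedza: ΔP = 76; V ≈ 5.6 × 76^0.63 ≈ 85.72 kt.
Cyclone Winnie: ΔP = 27; V ≈ 6.2 × 27^0.618 ≈ 47.53 kt.
Difference ≈ 85.72 − 47.53 = 38.19 → 38 kt.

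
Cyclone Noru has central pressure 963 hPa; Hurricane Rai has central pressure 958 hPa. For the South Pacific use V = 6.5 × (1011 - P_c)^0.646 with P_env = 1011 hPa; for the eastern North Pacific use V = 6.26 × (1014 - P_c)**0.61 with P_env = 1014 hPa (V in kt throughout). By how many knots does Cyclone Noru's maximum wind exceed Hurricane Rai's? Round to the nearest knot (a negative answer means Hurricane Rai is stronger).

Cyclone Noru: ΔP = 48; V ≈ 6.5 × 48^0.646 ≈ 79.25 kt.
Hurricane Rai: ΔP = 56; V ≈ 6.26 × 56^0.61 ≈ 72.94 kt.
Difference ≈ 79.25 − 72.94 = 6.31 → 6 kt.

6 kt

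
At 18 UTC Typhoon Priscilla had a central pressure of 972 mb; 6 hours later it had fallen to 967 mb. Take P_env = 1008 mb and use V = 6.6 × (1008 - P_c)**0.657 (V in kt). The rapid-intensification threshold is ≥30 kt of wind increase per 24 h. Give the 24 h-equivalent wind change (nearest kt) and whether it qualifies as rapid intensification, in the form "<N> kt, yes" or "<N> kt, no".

25 kt, no

V₁: ΔP = 36, V ≈ 6.6 × 36^0.657 ≈ 69.51 kt.
V₂: ΔP = 41, V ≈ 6.6 × 41^0.657 ≈ 75.71 kt.
ΔV over 6 h = 6.20 kt → 24 h equivalent = 6.20 × 24/6 ≈ 24.80 kt.
25 kt < 30 kt ⇒ not rapid intensification.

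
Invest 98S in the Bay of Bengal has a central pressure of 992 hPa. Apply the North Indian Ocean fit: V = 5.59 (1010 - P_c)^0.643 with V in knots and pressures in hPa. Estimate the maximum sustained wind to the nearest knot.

36 kt

ΔP = 1010 − 992 = 18 hPa.
18^0.643 ≈ 6.414.
V ≈ 5.59 × 6.414 ≈ 35.9 kt.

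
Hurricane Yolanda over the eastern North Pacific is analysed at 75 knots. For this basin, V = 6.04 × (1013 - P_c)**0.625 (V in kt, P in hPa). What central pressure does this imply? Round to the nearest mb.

ΔP = (V / 6.04)^(1/0.625) = (75/6.04)^1.600.
75/6.04 = 12.417; 12.417^1.600 ≈ 56.29 mb.
P_c = 1013 − 56.29 = 956.71 ≈ 957 mb.

957 mb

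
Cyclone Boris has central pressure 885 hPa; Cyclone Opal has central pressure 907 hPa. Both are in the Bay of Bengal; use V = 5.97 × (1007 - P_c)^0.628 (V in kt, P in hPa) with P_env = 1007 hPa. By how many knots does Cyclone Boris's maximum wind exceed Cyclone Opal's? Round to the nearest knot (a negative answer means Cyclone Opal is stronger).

Cyclone Boris: ΔP = 122; V ≈ 5.97 × 122^0.628 ≈ 121.96 kt.
Cyclone Opal: ΔP = 100; V ≈ 5.97 × 100^0.628 ≈ 107.64 kt.
Difference ≈ 121.96 − 107.64 = 14.32 → 14 kt.

14 kt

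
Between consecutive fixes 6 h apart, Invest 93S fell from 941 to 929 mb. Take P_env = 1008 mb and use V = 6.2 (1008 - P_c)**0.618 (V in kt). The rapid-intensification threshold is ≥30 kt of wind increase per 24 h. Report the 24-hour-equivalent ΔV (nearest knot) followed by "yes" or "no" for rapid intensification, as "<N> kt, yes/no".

36 kt, yes

V₁: ΔP = 67, V ≈ 6.2 × 67^0.618 ≈ 83.35 kt.
V₂: ΔP = 79, V ≈ 6.2 × 79^0.618 ≈ 92.28 kt.
ΔV over 6 h = 8.93 kt → 24 h equivalent = 8.93 × 24/6 ≈ 35.72 kt.
36 kt ≥ 30 kt ⇒ rapid intensification.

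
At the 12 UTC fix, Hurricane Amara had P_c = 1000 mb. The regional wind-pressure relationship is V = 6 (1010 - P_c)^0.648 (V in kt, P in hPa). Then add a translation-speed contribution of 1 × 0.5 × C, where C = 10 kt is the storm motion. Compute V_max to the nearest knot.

32 kt

ΔP = 1010 − 1000 = 10 mb.
10^0.648 ≈ 4.446.
V ≈ 6 × 4.446 ≈ 26.7 kt.
Translation term: 1 × 0.5 × 10 = 5 kt.
Corrected V ≈ 31.7 kt → 32 kt.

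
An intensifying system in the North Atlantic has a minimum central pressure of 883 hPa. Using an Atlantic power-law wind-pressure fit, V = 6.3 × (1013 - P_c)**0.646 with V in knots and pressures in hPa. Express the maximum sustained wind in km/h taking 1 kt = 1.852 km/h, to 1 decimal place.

ΔP = 1013 − 883 = 130 hPa.
V ≈ 6.3 × 130^0.646 = 6.3 × 23.206 ≈ 146.200 kt.
146.200 × 1.852 ≈ 270.76 km/h → 270.8 km/h.

270.8 km/h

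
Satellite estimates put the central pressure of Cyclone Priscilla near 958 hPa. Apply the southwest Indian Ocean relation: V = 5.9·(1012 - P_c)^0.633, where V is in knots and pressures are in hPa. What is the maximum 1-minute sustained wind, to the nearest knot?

ΔP = 1012 − 958 = 54 hPa.
54^0.633 ≈ 12.491.
V ≈ 5.9 × 12.491 ≈ 73.7 kt.

74 kt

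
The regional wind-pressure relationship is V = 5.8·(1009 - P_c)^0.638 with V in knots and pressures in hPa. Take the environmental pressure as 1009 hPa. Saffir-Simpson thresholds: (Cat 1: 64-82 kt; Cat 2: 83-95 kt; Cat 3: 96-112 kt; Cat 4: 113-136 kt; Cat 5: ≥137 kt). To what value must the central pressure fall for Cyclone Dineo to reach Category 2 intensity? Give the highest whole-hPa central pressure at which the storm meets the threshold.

944 hPa

Category 2 begins at V = 83 kt.
Required ΔP = (83/5.8)^(1/0.638) = 14.310^1.567 ≈ 64.77 hPa.
P_c ≤ 1009 − 64.77 = 944.23, so the highest integer P_c is 944 hPa.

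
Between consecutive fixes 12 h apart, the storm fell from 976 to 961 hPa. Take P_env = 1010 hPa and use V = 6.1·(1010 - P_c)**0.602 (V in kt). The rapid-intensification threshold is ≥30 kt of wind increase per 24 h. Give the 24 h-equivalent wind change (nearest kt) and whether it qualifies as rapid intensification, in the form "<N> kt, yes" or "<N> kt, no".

25 kt, no

V₁: ΔP = 34, V ≈ 6.1 × 34^0.602 ≈ 50.97 kt.
V₂: ΔP = 49, V ≈ 6.1 × 49^0.602 ≈ 63.51 kt.
ΔV over 12 h = 12.54 kt → 24 h equivalent = 12.54 × 24/12 ≈ 25.08 kt.
25 kt < 30 kt ⇒ not rapid intensification.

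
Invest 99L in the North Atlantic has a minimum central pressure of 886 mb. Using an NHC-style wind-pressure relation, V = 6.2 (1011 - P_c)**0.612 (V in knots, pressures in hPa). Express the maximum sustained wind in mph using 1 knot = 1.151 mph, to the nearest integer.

ΔP = 1011 − 886 = 125 mb.
V ≈ 6.2 × 125^0.612 = 6.2 × 19.200 ≈ 119.042 kt.
119.042 × 1.151 ≈ 137.02 mph → 137 mph.

137 mph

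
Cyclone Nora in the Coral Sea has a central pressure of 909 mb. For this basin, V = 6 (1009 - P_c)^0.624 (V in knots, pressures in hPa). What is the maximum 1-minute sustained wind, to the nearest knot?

106 kt

ΔP = 1009 − 909 = 100 mb.
100^0.624 ≈ 17.701.
V ≈ 6 × 17.701 ≈ 106.2 kt.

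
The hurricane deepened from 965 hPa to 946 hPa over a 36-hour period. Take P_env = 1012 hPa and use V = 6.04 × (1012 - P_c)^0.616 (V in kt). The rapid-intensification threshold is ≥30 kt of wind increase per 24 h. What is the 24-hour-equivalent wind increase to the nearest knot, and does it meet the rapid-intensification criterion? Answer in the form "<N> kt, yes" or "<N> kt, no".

10 kt, no

V₁: ΔP = 47, V ≈ 6.04 × 47^0.616 ≈ 64.72 kt.
V₂: ΔP = 66, V ≈ 6.04 × 66^0.616 ≈ 79.78 kt.
ΔV over 36 h = 15.06 kt → 24 h equivalent = 15.06 × 24/36 ≈ 10.04 kt.
10 kt < 30 kt ⇒ not rapid intensification.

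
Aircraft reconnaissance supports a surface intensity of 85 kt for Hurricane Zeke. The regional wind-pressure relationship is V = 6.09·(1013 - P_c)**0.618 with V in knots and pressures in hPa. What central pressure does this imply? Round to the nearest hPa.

942 hPa

ΔP = (V / 6.09)^(1/0.618) = (85/6.09)^1.618.
85/6.09 = 13.957; 13.957^1.618 ≈ 71.19 hPa.
P_c = 1013 − 71.19 = 941.81 ≈ 942 hPa.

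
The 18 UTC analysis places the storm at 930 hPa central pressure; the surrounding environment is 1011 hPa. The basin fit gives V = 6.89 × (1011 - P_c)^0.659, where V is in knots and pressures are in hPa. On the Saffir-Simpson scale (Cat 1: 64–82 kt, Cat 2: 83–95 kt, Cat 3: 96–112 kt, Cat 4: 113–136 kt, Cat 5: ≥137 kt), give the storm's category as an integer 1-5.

ΔP = 1011 − 930 = 81 hPa.
V ≈ 6.89 × 81^0.659 = 6.89 × 18.10 ≈ 125 kt.
125 kt falls in the Category 4 band.

4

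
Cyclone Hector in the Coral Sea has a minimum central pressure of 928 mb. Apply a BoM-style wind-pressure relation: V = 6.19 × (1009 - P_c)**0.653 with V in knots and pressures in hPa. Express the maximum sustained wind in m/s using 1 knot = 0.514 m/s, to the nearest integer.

56 m/s

ΔP = 1009 − 928 = 81 mb.
V ≈ 6.19 × 81^0.653 = 6.19 × 17.630 ≈ 109.127 kt.
109.127 × 0.514 ≈ 56.09 m/s → 56 m/s.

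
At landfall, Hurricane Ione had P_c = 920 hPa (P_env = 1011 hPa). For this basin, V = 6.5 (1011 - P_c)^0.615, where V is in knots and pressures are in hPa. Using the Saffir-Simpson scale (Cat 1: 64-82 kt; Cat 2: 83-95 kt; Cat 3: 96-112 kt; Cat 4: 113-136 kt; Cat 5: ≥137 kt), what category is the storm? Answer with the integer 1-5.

ΔP = 1011 − 920 = 91 hPa.
V ≈ 6.5 × 91^0.615 = 6.5 × 16.03 ≈ 104 kt.
104 kt falls in the Category 3 band.

3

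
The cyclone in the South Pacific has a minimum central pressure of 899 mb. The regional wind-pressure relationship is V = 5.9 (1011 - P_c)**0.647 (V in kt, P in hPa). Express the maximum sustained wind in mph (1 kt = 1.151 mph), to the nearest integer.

144 mph

ΔP = 1011 − 899 = 112 mb.
V ≈ 5.9 × 112^0.647 = 5.9 × 21.176 ≈ 124.938 kt.
124.938 × 1.151 ≈ 143.80 mph → 144 mph.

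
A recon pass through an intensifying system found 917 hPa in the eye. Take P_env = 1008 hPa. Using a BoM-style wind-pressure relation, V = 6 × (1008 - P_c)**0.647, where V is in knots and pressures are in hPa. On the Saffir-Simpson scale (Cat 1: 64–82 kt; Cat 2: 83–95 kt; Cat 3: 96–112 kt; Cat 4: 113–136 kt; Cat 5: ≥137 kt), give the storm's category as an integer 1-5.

ΔP = 1008 − 917 = 91 hPa.
V ≈ 6 × 91^0.647 = 6 × 18.51 ≈ 111 kt.
111 kt falls in the Category 3 band.

3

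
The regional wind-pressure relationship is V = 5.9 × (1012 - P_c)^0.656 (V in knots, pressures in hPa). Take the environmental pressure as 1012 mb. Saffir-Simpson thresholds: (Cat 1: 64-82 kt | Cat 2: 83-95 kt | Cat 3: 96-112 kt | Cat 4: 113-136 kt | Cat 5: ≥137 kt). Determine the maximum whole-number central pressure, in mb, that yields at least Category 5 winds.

891 mb

Category 5 begins at V = 137 kt.
Required ΔP = (137/5.9)^(1/0.656) = 23.220^1.524 ≈ 120.81 mb.
P_c ≤ 1012 − 120.81 = 891.19, so the highest integer P_c is 891 mb.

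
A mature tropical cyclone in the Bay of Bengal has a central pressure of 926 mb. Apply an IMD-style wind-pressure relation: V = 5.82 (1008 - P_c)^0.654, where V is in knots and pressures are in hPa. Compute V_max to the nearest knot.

ΔP = 1008 − 926 = 82 mb.
82^0.654 ≈ 17.850.
V ≈ 5.82 × 17.850 ≈ 103.9 kt.

104 kt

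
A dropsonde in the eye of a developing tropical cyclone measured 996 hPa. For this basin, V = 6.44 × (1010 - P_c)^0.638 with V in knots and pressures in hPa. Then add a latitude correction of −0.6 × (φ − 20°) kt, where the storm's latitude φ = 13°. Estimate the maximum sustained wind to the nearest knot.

ΔP = 1010 − 996 = 14 hPa.
14^0.638 ≈ 5.386.
V ≈ 6.44 × 5.386 ≈ 34.7 kt.
Latitude correction: −0.6 × (13 − 20) = 4.2 kt.
Corrected V ≈ 38.9 kt → 39 kt.

39 kt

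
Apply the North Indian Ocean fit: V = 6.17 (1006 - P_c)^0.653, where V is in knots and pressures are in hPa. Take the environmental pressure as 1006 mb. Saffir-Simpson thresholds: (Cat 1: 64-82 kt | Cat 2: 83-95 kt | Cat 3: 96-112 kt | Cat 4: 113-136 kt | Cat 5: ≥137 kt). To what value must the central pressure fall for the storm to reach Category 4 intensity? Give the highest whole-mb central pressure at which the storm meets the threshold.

Category 4 begins at V = 113 kt.
Required ΔP = (113/6.17)^(1/0.653) = 18.314^1.531 ≈ 85.87 mb.
P_c ≤ 1006 − 85.87 = 920.13, so the highest integer P_c is 920 mb.

920 mb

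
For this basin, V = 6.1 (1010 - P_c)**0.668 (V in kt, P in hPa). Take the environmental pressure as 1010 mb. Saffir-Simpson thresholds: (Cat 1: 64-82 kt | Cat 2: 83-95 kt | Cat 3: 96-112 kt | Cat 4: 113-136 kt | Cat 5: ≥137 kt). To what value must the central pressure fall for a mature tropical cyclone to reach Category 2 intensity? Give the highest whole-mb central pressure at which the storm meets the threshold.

960 mb

Category 2 begins at V = 83 kt.
Required ΔP = (83/6.1)^(1/0.668) = 13.607^1.497 ≈ 49.80 mb.
P_c ≤ 1010 − 49.80 = 960.20, so the highest integer P_c is 960 mb.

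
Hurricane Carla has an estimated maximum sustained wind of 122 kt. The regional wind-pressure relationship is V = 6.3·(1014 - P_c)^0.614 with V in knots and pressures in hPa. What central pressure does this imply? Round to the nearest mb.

889 mb

ΔP = (V / 6.3)^(1/0.614) = (122/6.3)^1.629.
122/6.3 = 19.365; 19.365^1.629 ≈ 124.77 mb.
P_c = 1014 − 124.77 = 889.23 ≈ 889 mb.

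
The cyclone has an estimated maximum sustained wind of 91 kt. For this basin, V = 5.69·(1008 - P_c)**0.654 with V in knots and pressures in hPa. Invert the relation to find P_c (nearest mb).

939 mb

ΔP = (V / 5.69)^(1/0.654) = (91/5.69)^1.529.
91/5.69 = 15.993; 15.993^1.529 ≈ 69.32 mb.
P_c = 1008 − 69.32 = 938.68 ≈ 939 mb.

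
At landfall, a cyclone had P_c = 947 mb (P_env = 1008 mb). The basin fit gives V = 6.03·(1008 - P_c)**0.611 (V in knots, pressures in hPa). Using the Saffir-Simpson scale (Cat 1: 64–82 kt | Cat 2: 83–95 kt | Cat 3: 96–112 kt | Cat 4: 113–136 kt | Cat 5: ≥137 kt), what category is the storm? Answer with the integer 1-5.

1

ΔP = 1008 − 947 = 61 mb.
V ≈ 6.03 × 61^0.611 = 6.03 × 12.33 ≈ 74 kt.
74 kt falls in the Category 1 band.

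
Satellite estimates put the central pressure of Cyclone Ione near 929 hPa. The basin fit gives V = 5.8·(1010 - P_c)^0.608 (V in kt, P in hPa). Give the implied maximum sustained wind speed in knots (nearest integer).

84 kt

ΔP = 1010 − 929 = 81 hPa.
81^0.608 ≈ 14.466.
V ≈ 5.8 × 14.466 ≈ 83.9 kt.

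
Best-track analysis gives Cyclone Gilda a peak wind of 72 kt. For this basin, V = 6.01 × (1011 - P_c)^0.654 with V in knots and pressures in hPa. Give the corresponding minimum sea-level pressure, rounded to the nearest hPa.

ΔP = (V / 6.01)^(1/0.654) = (72/6.01)^1.529.
72/6.01 = 11.980; 11.980^1.529 ≈ 44.57 hPa.
P_c = 1011 − 44.57 = 966.43 ≈ 966 hPa.

966 hPa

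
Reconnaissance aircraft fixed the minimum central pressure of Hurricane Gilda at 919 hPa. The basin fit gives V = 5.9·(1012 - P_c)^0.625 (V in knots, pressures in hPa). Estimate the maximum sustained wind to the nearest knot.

100 kt

ΔP = 1012 − 919 = 93 hPa.
93^0.625 ≈ 16.994.
V ≈ 5.9 × 16.994 ≈ 100.3 kt.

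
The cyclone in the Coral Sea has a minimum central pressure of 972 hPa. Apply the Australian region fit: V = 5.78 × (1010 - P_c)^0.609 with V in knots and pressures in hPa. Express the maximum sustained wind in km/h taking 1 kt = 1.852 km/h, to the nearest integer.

98 km/h

ΔP = 1010 − 972 = 38 hPa.
V ≈ 5.78 × 38^0.609 = 5.78 × 9.164 ≈ 52.968 kt.
52.968 × 1.852 ≈ 98.10 km/h → 98 km/h.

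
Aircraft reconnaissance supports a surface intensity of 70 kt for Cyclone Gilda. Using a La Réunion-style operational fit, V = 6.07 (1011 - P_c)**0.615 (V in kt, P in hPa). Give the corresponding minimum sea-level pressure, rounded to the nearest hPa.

958 hPa

ΔP = (V / 6.07)^(1/0.615) = (70/6.07)^1.626.
70/6.07 = 11.532; 11.532^1.626 ≈ 53.29 hPa.
P_c = 1011 − 53.29 = 957.71 ≈ 958 hPa.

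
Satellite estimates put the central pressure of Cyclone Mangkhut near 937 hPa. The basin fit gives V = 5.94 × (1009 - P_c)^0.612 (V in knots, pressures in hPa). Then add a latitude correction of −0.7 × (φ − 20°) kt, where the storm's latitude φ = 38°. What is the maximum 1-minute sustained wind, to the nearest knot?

ΔP = 1009 − 937 = 72 hPa.
72^0.612 ≈ 13.699.
V ≈ 5.94 × 13.699 ≈ 81.4 kt.
Latitude correction: −0.7 × (38 − 20) = -12.6 kt.
Corrected V ≈ 68.8 kt → 69 kt.

69 kt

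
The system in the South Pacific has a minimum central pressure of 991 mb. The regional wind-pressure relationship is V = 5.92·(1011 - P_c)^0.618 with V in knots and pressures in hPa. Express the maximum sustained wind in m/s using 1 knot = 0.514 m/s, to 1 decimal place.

ΔP = 1011 − 991 = 20 mb.
V ≈ 5.92 × 20^0.618 = 5.92 × 6.368 ≈ 37.701 kt.
37.701 × 0.514 ≈ 19.38 m/s → 19.4 m/s.

19.4 m/s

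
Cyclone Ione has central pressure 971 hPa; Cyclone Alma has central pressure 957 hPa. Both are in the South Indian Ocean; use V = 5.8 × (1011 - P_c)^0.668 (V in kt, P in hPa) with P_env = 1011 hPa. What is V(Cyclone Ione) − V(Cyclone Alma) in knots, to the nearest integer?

Cyclone Ione: ΔP = 40; V ≈ 5.8 × 40^0.668 ≈ 68.17 kt.
Cyclone Alma: ΔP = 54; V ≈ 5.8 × 54^0.668 ≈ 83.30 kt.
Difference ≈ 68.17 − 83.30 = -15.13 → -15 kt.

-15 kt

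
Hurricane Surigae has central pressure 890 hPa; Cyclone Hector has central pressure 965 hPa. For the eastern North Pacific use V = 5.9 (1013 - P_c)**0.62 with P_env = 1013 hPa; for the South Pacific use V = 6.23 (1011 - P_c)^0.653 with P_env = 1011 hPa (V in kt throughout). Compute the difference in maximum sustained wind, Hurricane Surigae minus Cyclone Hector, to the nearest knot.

Hurricane Surigae: ΔP = 123; V ≈ 5.9 × 123^0.62 ≈ 116.57 kt.
Cyclone Hector: ΔP = 46; V ≈ 6.23 × 46^0.653 ≈ 75.90 kt.
Difference ≈ 116.57 − 75.90 = 40.67 → 41 kt.

41 kt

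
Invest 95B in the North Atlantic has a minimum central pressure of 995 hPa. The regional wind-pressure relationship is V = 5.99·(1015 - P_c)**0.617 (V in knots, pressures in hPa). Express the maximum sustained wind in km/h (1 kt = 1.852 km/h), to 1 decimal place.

70.4 km/h

ΔP = 1015 − 995 = 20 hPa.
V ≈ 5.99 × 20^0.617 = 5.99 × 6.349 ≈ 38.033 kt.
38.033 × 1.852 ≈ 70.44 km/h → 70.4 km/h.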